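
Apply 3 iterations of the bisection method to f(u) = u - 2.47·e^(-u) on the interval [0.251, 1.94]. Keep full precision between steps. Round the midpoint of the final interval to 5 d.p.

0.98994

f(0.251000) = -1.670715, f(1.940000) = 1.585051 (opposite signs)
step 1: m = 1.095500, f(m) = 0.269600 > 0 → root in [0.251000, 1.095500]
step 2: m = 0.673250, f(m) = -0.586569 < 0 → root in [0.673250, 1.095500]
step 3: m = 0.884375, f(m) = -0.135666 < 0 → root in [0.884375, 1.095500]
Midpoint of [0.884375, 1.095500] = 0.989937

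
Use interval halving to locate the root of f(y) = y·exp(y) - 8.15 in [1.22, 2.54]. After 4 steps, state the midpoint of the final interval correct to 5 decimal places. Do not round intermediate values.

f(1.220000) = -4.017631, f(2.540000) = 24.056364 (opposite signs)
step 1: m = 1.880000, f(m) = 4.170589 > 0 → root in [1.220000, 1.880000]
step 2: m = 1.550000, f(m) = -0.847221 < 0 → root in [1.550000, 1.880000]
step 3: m = 1.715000, f(m) = 1.379699 > 0 → root in [1.550000, 1.715000]
step 4: m = 1.632500, f(m) = 0.202932 > 0 → root in [1.550000, 1.632500]
Midpoint of [1.550000, 1.632500] = 1.591250

1.59125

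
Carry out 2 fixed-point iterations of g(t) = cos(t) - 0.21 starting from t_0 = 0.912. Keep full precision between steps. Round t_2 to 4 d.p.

0.7102

t_1 = g(0.912000) = 0.402166
t_2 = g(0.402166) = 0.710216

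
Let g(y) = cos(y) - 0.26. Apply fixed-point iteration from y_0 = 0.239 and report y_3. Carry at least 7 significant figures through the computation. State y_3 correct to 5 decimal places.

0.61886

y_1 = g(0.239000) = 0.711575
y_2 = g(0.711575) = 0.497334
y_3 = g(0.497334) = 0.618858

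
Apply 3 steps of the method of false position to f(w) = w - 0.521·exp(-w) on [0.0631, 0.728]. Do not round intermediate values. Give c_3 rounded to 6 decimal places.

0.362586

f(0.063100) = -0.426041, f(0.728000) = 0.476423
step 1: c = 0.376990, f(c) = 0.019624 > 0 → new bracket [0.063100, 0.376990]
step 2: c = 0.363168, f(c) = 0.000829 > 0 → new bracket [0.063100, 0.363168]
step 3: c = 0.362586, f(c) = 0.000035 > 0 → new bracket [0.063100, 0.362586]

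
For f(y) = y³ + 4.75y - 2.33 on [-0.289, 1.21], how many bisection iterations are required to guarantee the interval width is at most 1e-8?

Initial width b − a = 1.21 − -0.289 = 1.499000.
After n steps the width is (b−a)/2^n; need (b−a)/2^n ≤ 1e-8.
So n ≥ log₂(1.499000/1e-8) = log₂(149900000.0000) ≈ 27.1594.
Hence n = 28.

28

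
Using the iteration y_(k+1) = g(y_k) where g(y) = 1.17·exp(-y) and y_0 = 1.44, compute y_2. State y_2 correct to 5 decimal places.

y_1 = g(1.440000) = 0.277205
y_2 = g(0.277205) = 0.886742

0.88674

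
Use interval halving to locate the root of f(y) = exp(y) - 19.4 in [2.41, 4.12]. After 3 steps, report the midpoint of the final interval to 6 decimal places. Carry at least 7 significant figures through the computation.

f(2.410000) = -8.266039, f(4.120000) = 42.159242 (opposite signs)
step 1: m = 3.265000, f(m) = 6.780111 > 0 → root in [2.410000, 3.265000]
step 2: m = 2.837500, f(m) = -2.326970 < 0 → root in [2.837500, 3.265000]
step 3: m = 3.051250, f(m) = 1.741755 > 0 → root in [2.837500, 3.051250]
Midpoint of [2.837500, 3.051250] = 2.944375

2.944375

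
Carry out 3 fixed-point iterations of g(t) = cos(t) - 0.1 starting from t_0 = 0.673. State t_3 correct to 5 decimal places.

0.67987

t_1 = g(0.673000) = 0.681955
t_2 = g(0.681955) = 0.676342
t_3 = g(0.676342) = 0.679868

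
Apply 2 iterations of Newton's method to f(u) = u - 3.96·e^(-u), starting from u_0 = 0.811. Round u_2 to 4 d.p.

1.1962

f'(u) = 1 + 3.96·e^(-u)
u_0 = 0.811000: f = -0.948877, f' = 2.759877 → u_1 = 0.811000 - (-0.948877)/(2.759877) = 1.154811
u_1 = 1.154811: f = -0.093052, f' = 2.247863 → u_2 = 1.154811 - (-0.093052)/(2.247863) = 1.196207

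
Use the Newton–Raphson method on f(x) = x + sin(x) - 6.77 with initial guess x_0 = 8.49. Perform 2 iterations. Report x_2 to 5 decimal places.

12.79750

f'(x) = 1 + cos(x)
x_0 = 8.490000: f = 2.524467, f' = 0.406003 → x_1 = 8.490000 - (2.524467)/(0.406003) = 2.272145
x_1 = 2.272145: f = -3.733882, f' = 0.354751 → x_2 = 2.272145 - (-3.733882)/(0.354751) = 12.797505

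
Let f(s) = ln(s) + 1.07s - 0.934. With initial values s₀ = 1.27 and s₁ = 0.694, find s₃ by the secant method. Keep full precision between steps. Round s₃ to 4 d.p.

0.9369

f(s_0) = 0.663917, f(s_1) = -0.556703
s_2 = 0.694000 - (-0.556703)·(0.694000 - 1.270000)/(-0.556703 - (0.663917)) = 0.956703; f(s_2) = 0.045411
s_3 = 0.956703 - (0.045411)·(0.956703 - 0.694000)/(0.045411 - (-0.556703)) = 0.936891; f(s_3) = 0.003284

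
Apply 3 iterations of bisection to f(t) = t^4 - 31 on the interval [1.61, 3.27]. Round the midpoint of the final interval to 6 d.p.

f(1.610000) = -24.281018, f(3.270000) = 83.338110 (opposite signs)
step 1: m = 2.440000, f(m) = 4.445353 > 0 → root in [1.610000, 2.440000]
step 2: m = 2.025000, f(m) = -14.184875 < 0 → root in [2.025000, 2.440000]
step 3: m = 2.232500, f(m) = -6.159183 < 0 → root in [2.232500, 2.440000]
Midpoint of [2.232500, 2.440000] = 2.336250

2.336250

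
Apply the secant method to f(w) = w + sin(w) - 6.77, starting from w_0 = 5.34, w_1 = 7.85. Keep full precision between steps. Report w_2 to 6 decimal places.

f(w_0) = -2.239433, f(w_1) = 2.079992
w_2 = 7.850000 - (2.079992)·(7.850000 - 5.340000)/(2.079992 - (-2.239433)) = 6.641325; f(w_2) = 0.221858

6.641325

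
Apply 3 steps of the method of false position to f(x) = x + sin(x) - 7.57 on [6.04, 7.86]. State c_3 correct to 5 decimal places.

False-position update: c = (a·f(b) − b·f(a))/(f(b) − f(a)); replace the endpoint whose sign matches f(c).
f(6.040000) = -1.770795, f(7.860000) = 1.289982
step 1: c = 7.092951, f(c) = 0.247076 > 0 → new bracket [6.040000, 7.092951]
step 2: c = 6.964023, f(c) = 0.023468 > 0 → new bracket [6.040000, 6.964023]
step 3: c = 6.951938, f(c) = 0.001945 > 0 → new bracket [6.040000, 6.951938]

6.95194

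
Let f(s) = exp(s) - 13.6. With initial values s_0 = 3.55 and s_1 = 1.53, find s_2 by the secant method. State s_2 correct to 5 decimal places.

2.13087

f(s_0) = 21.213317, f(s_1) = -8.981823
s_2 = 1.530000 - (-8.981823)·(1.530000 - 3.550000)/(-8.981823 - (21.213317)) = 2.130868; f(s_2) = -5.177829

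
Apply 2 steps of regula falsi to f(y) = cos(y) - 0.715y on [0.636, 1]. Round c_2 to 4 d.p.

False-position update: c = (a·f(b) − b·f(a))/(f(b) − f(a)); replace the endpoint whose sign matches f(c).
f(0.636000) = 0.349738, f(1.000000) = -0.174698
step 1: c = 0.878746, f(c) = 0.009814 > 0 → new bracket [0.878746, 1.000000]
step 2: c = 0.885195, f(c) = 0.000224 > 0 → new bracket [0.885195, 1.000000]

0.8852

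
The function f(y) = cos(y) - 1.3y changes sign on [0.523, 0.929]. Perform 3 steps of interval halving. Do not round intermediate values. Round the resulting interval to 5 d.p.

[0.57375, 0.62450]

f(0.523000) = 0.186425, f(0.929000) = -0.609065 (opposite signs)
step 1: m = 0.726000, f(m) = -0.195964 < 0 → root in [0.523000, 0.726000]
step 2: m = 0.624500, f(m) = -0.000594 < 0 → root in [0.523000, 0.624500]
step 3: m = 0.573750, f(m) = 0.093996 > 0 → root in [0.573750, 0.624500]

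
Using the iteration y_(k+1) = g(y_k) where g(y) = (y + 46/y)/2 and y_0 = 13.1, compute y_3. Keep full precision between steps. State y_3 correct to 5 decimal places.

y_1 = g(13.100000) = 8.305725
y_2 = g(8.305725) = 6.922037
y_3 = g(6.922037) = 6.783740

6.78374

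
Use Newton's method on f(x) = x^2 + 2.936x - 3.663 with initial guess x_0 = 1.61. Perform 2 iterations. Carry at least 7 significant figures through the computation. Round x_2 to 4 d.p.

0.9451

Newton update: x ← x − f(x)/f'(x).
f'(x) = 2x + 2.936
x_0 = 1.610000: f = 3.656060, f' = 6.156000 → x_1 = 1.610000 - (3.656060)/(6.156000) = 1.016098
x_1 = 1.016098: f = 0.352719, f' = 4.968196 → x_2 = 1.016098 - (0.352719)/(4.968196) = 0.945103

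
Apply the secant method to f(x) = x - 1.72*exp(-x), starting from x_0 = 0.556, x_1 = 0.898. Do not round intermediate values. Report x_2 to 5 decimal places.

0.79050

Secant update: x_(k+1) = x_k − f(x_k)·(x_k − x_(k-1))/(f(x_k) − f(x_(k-1))).
f(x_0) = -0.430417, f(x_1) = 0.197300
x_2 = 0.898000 - (0.197300)·(0.898000 - 0.556000)/(0.197300 - (-0.430417)) = 0.790505; f(x_2) = 0.010286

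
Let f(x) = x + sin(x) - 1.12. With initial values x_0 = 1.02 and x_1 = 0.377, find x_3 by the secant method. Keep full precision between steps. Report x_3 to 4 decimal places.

Secant update: x_(k+1) = x_k − f(x_k)·(x_k − x_(k-1))/(f(x_k) − f(x_(k-1))).
f(x_0) = 0.752108, f(x_1) = -0.374867
x_2 = 0.377000 - (-0.374867)·(0.377000 - 1.020000)/(-0.374867 - (0.752108)) = 0.590882; f(x_2) = 0.027976
x_3 = 0.590882 - (0.027976)·(0.590882 - 0.377000)/(0.027976 - (-0.374867)) = 0.576029; f(x_3) = 0.000727

0.5760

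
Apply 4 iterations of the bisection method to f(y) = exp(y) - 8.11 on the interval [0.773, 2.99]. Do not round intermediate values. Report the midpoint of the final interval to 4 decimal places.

2.0893

f(0.773000) = -5.943745, f(2.990000) = 11.775682 (opposite signs)
step 1: m = 1.881500, f(m) = -1.546658 < 0 → root in [1.881500, 2.990000]
step 2: m = 2.435750, f(m) = 3.314384 > 0 → root in [1.881500, 2.435750]
step 3: m = 2.158625, f(m) = 0.549223 > 0 → root in [1.881500, 2.158625]
step 4: m = 2.020063, f(m) = -0.571204 < 0 → root in [2.020063, 2.158625]
Midpoint of [2.020063, 2.158625] = 2.089344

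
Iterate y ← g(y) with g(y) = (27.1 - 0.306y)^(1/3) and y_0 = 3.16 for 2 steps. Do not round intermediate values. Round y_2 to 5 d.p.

2.96977

y_1 = g(3.160000) = 2.967540
y_2 = g(2.967540) = 2.969768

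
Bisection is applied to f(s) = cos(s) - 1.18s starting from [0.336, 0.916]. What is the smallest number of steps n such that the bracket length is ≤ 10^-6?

20

Initial width b − a = 0.916 − 0.336 = 0.580000.
After n steps the width is (b−a)/2^n; need (b−a)/2^n ≤ 10^-6.
So n ≥ log₂(0.580000/10^-6) = log₂(580000.0000) ≈ 19.1457.
Hence n = 20.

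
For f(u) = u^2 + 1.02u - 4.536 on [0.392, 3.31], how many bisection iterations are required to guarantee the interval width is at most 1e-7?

Initial width b − a = 3.31 − 0.392 = 2.918000.
After n steps the width is (b−a)/2^n; need (b−a)/2^n ≤ 1e-7.
So n ≥ log₂(2.918000/1e-7) = log₂(29180000.0000) ≈ 24.7985.
Hence n = 25.

25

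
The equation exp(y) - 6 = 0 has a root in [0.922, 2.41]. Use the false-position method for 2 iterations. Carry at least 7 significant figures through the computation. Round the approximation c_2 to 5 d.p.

f(0.922000) = -3.485686, f(2.410000) = 5.133961
step 1: c = 1.523730, f(c) = -1.410688 < 0 → new bracket [1.523730, 2.410000]
step 2: c = 1.714764, f(c) = -0.444635 < 0 → new bracket [1.714764, 2.410000]

1.71476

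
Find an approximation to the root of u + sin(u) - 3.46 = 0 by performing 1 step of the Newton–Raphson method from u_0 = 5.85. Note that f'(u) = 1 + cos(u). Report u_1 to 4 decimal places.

4.8172

u_0 = 5.850000: f = 1.970236, f' = 1.907633 → u_1 = 5.850000 - (1.970236)/(1.907633) = 4.817183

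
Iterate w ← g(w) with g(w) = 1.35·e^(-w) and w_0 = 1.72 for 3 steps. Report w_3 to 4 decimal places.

w_1 = g(1.720000) = 0.241739
w_2 = g(0.241739) = 1.060102
w_3 = g(1.060102) = 0.467668

0.4677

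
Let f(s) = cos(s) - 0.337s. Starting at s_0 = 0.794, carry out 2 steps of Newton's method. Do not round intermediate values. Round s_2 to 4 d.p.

f'(s) = -sin(s) - 0.337
s_0 = 0.794000: f = 0.433420, f' = -1.050163 → s_1 = 0.794000 - (0.433420)/(-1.050163) = 1.206717
s_1 = 1.206717: f = -0.050575, f' = -1.271452 → s_2 = 1.206717 - (-0.050575)/(-1.271452) = 1.166940

1.1669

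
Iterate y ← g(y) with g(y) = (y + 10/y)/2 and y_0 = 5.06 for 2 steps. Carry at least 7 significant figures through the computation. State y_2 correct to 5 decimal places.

3.18028

y_1 = g(5.060000) = 3.518142
y_2 = g(3.518142) = 3.180276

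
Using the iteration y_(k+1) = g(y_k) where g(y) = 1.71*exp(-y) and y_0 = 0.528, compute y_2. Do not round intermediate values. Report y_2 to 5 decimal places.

y_1 = g(0.528000) = 1.008530
y_2 = g(1.008530) = 0.623731

0.62373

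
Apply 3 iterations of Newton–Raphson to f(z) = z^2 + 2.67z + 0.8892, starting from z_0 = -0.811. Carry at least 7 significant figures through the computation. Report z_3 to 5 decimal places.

-0.38991

f'(z) = 2z + 2.67
z_0 = -0.811000: f = -0.618449, f' = 1.048000 → z_1 = -0.811000 - (-0.618449)/(1.048000) = -0.220877
z_1 = -0.220877: f = 0.348245, f' = 2.228246 → z_2 = -0.220877 - (0.348245)/(2.228246) = -0.377164
z_2 = -0.377164: f = 0.024426, f' = 1.915673 → z_3 = -0.377164 - (0.024426)/(1.915673) = -0.389914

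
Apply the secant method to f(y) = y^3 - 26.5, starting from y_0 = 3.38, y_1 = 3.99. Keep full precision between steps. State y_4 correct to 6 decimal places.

2.982276

Secant update: y_(k+1) = y_k − f(y_k)·(y_k − y_(k-1))/(f(y_k) − f(y_(k-1))).
f(y_0) = 12.114472, f(y_1) = 37.021199
y_2 = 3.990000 - (37.021199)·(3.990000 - 3.380000)/(37.021199 - (12.114472)) = 3.083300; f(y_2) = 2.812126
y_3 = 3.083300 - (2.812126)·(3.083300 - 3.990000)/(2.812126 - (37.021199)) = 3.008765; f(y_3) = 0.737360
y_4 = 3.008765 - (0.737360)·(3.008765 - 3.083300)/(0.737360 - (2.812126)) = 2.982276; f(y_4) = 0.024283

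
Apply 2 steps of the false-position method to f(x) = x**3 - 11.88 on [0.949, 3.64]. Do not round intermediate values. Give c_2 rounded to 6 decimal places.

f(0.949000) = -11.025330, f(3.640000) = 36.348544
step 1: c = 1.575277, f(c) = -7.970955 < 0 → new bracket [1.575277, 3.640000]
step 2: c = 1.946622, f(c) = -4.503597 < 0 → new bracket [1.946622, 3.640000]

1.946622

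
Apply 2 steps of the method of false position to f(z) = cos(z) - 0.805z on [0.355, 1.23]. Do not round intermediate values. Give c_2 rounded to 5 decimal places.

False-position update: c = (a·f(b) − b·f(a))/(f(b) − f(a)); replace the endpoint whose sign matches f(c).
f(0.355000) = 0.651871, f(1.230000) = -0.655912
step 1: c = 0.791148, f(c) = 0.066155 > 0 → new bracket [0.791148, 1.230000]
step 2: c = 0.831355, f(c) = 0.004634 > 0 → new bracket [0.831355, 1.230000]

0.83136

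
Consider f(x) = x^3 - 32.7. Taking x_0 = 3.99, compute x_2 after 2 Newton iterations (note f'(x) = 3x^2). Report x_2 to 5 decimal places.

x_0 = 3.990000: f = 30.821199, f' = 47.760300 → x_1 = 3.990000 - (30.821199)/(47.760300) = 3.344669
x_1 = 3.344669: f = 4.716181, f' = 33.560433 → x_2 = 3.344669 - (4.716181)/(33.560433) = 3.204141

3.20414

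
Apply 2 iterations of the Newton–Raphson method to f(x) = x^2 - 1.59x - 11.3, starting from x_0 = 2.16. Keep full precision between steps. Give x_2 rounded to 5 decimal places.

f'(x) = 2x - 1.59
x_0 = 2.160000: f = -10.068800, f' = 2.730000 → x_1 = 2.160000 - (-10.068800)/(2.730000) = 5.848205
x_1 = 5.848205: f = 13.602857, f' = 10.106410 → x_2 = 5.848205 - (13.602857)/(10.106410) = 4.502242

4.50224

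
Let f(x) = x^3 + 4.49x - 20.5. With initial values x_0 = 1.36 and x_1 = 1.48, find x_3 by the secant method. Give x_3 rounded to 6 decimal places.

f(x_0) = -11.878144, f(x_1) = -10.613008
x_2 = 1.480000 - (-10.613008)·(1.480000 - 1.360000)/(-10.613008 - (-11.878144)) = 2.486659; f(x_2) = 6.041295
x_3 = 2.486659 - (6.041295)·(2.486659 - 1.480000)/(6.041295 - (-10.613008)) = 2.121497; f(x_3) = -1.426154

2.121497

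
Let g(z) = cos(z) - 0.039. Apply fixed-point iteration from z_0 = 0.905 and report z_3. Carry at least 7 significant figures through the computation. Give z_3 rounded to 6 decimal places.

z_1 = g(0.905000) = 0.578686
z_2 = g(0.578686) = 0.798182
z_3 = g(0.798182) = 0.659010

0.659010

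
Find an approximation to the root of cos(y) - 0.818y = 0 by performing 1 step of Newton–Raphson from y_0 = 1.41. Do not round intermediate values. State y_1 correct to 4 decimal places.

0.8597

f'(y) = -sin(y) - 0.818
y_0 = 1.410000: f = -0.993276, f' = -1.805100 → y_1 = 1.410000 - (-0.993276)/(-1.805100) = 0.859739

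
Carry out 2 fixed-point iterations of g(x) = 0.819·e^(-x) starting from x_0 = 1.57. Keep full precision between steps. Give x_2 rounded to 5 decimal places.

0.69069

x_1 = g(1.570000) = 0.170389
x_2 = g(0.170389) = 0.690693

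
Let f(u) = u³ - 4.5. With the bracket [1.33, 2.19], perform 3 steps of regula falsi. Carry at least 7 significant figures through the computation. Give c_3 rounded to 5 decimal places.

f(1.330000) = -2.147363, f(2.190000) = 6.003459
step 1: c = 1.556570, f(c) = -0.728570 < 0 → new bracket [1.556570, 2.190000]
step 2: c = 1.625123, f(c) = -0.208012 < 0 → new bracket [1.625123, 2.190000]
step 3: c = 1.644040, f(c) = -0.056381 < 0 → new bracket [1.644040, 2.190000]

1.64404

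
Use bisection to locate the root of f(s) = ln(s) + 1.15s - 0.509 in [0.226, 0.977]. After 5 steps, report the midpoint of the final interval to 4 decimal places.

f(0.226000) = -1.736320, f(0.977000) = 0.591281 (opposite signs)
step 1: m = 0.601500, f(m) = -0.325604 < 0 → root in [0.601500, 0.977000]
step 2: m = 0.789250, f(m) = 0.161965 > 0 → root in [0.601500, 0.789250]
step 3: m = 0.695375, f(m) = -0.072623 < 0 → root in [0.695375, 0.789250]
step 4: m = 0.742313, f(m) = 0.046674 > 0 → root in [0.695375, 0.742313]
step 5: m = 0.718844, f(m) = -0.012441 < 0 → root in [0.718844, 0.742313]
Midpoint of [0.718844, 0.742313] = 0.730578

0.7306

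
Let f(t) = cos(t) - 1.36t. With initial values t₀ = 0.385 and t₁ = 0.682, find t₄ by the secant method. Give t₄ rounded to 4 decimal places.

f(t_0) = 0.403198, f(t_1) = -0.151206
t_2 = 0.682000 - (-0.151206)·(0.682000 - 0.385000)/(-0.151206 - (0.403198)) = 0.600997; f(t_2) = 0.007416
t_3 = 0.600997 - (0.007416)·(0.600997 - 0.682000)/(0.007416 - (-0.151206)) = 0.604784; f(t_3) = 0.000118
t_4 = 0.604784 - (0.000118)·(0.604784 - 0.600997)/(0.000118 - (0.007416)) = 0.604846; f(t_4) = -0.000000

0.6048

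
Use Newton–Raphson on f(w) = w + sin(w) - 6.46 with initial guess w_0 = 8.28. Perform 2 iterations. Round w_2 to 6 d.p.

f'(w) = 1 + cos(w)
w_0 = 8.280000: f = 2.730618, f' = 0.586752 → w_1 = 8.280000 - (2.730618)/(0.586752) = 3.626211
w_1 = 3.626211: f = -3.299660, f' = 0.115147 → w_2 = 3.626211 - (-3.299660)/(0.115147) = 32.282216

32.282216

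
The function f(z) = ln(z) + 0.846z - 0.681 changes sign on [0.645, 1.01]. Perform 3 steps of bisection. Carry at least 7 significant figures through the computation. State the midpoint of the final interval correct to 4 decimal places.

0.8959

f(0.645000) = -0.573835, f(1.010000) = 0.183410 (opposite signs)
step 1: m = 0.827500, f(m) = -0.170281 < 0 → root in [0.827500, 1.010000]
step 2: m = 0.918750, f(m) = 0.011521 > 0 → root in [0.827500, 0.918750]
step 3: m = 0.873125, f(m) = -0.078013 < 0 → root in [0.873125, 0.918750]
Midpoint of [0.873125, 0.918750] = 0.895937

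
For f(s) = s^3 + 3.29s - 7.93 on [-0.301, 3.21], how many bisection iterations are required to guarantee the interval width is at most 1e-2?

Initial width b − a = 3.21 − -0.301 = 3.511000.
After n steps the width is (b−a)/2^n; need (b−a)/2^n ≤ 1e-2.
So n ≥ log₂(3.511000/1e-2) = log₂(351.1000) ≈ 8.4557.
Hence n = 9.

9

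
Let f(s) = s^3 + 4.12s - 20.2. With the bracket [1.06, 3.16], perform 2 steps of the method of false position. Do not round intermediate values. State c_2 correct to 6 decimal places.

2.116650

f(1.060000) = -14.641784, f(3.160000) = 24.373696
step 1: c = 1.848091, f(c) = -6.273821 < 0 → new bracket [1.848091, 3.160000]
step 2: c = 2.116650, f(c) = -1.996363 < 0 → new bracket [2.116650, 3.160000]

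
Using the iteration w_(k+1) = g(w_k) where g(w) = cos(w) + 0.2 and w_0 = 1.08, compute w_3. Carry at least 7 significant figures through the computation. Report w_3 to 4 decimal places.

0.7545

w_1 = g(1.080000) = 0.671328
w_2 = g(0.671328) = 0.982996
w_3 = g(0.982996) = 0.754532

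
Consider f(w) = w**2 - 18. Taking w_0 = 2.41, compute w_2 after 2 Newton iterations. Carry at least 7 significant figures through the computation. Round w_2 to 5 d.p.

4.29179

f'(w) = 2w
w_0 = 2.410000: f = -12.191900, f' = 4.820000 → w_1 = 2.410000 - (-12.191900)/(4.820000) = 4.939440
w_1 = 4.939440: f = 6.398066, f' = 9.878880 → w_2 = 4.939440 - (6.398066)/(9.878880) = 4.291789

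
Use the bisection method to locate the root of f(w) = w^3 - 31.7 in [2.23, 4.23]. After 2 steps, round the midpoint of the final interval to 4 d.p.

2.9800

f(2.230000) = -20.610433, f(4.230000) = 43.986967 (opposite signs)
step 1: m = 3.230000, f(m) = 1.998267 > 0 → root in [2.230000, 3.230000]
step 2: m = 2.730000, f(m) = -11.353583 < 0 → root in [2.730000, 3.230000]
Midpoint of [2.730000, 3.230000] = 2.980000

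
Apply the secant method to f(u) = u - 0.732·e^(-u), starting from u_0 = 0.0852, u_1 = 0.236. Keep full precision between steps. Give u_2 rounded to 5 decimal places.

0.44667

f(u_0) = -0.587017, f(u_1) = -0.342119
u_2 = 0.236000 - (-0.342119)·(0.236000 - 0.085200)/(-0.342119 - (-0.587017)) = 0.446667; f(u_2) = -0.021636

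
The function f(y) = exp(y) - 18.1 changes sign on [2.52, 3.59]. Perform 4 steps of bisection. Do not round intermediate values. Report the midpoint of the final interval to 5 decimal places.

2.88781

f(2.520000) = -5.671403, f(3.590000) = 18.134076 (opposite signs)
step 1: m = 3.055000, f(m) = 3.121186 > 0 → root in [2.520000, 3.055000]
step 2: m = 2.787500, f(m) = -1.859632 < 0 → root in [2.787500, 3.055000]
step 3: m = 2.921250, f(m) = 0.464479 > 0 → root in [2.787500, 2.921250]
step 4: m = 2.854375, f(m) = -0.736418 < 0 → root in [2.854375, 2.921250]
Midpoint of [2.854375, 2.921250] = 2.887812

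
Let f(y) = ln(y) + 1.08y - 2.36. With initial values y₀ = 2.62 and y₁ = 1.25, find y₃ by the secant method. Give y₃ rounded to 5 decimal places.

f(y_0) = 1.432774, f(y_1) = -0.786856
y_2 = 1.250000 - (-0.786856)·(1.250000 - 2.620000)/(-0.786856 - (1.432774)) = 1.735663; f(y_2) = 0.065906
y_3 = 1.735663 - (0.065906)·(1.735663 - 1.250000)/(0.065906 - (-0.786856)) = 1.698129; f(y_3) = 0.003506

1.69813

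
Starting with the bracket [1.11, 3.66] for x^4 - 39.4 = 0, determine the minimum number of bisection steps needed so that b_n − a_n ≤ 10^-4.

15

Initial width b − a = 3.66 − 1.11 = 2.550000.
After n steps the width is (b−a)/2^n; need (b−a)/2^n ≤ 10^-4.
So n ≥ log₂(2.550000/10^-4) = log₂(25500.0000) ≈ 14.6382.
Hence n = 15.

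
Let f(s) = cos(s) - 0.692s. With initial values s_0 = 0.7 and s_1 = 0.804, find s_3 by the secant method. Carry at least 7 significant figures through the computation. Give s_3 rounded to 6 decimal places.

0.899091

Secant update: s_(k+1) = s_k − f(s_k)·(s_k − s_(k-1))/(f(s_k) − f(s_(k-1))).
f(s_0) = 0.280442, f(s_1) = 0.137464
s_2 = 0.804000 - (0.137464)·(0.804000 - 0.700000)/(0.137464 - (0.280442)) = 0.903989; f(s_2) = -0.007080
s_3 = 0.903989 - (-0.007080)·(0.903989 - 0.804000)/(-0.007080 - (0.137464)) = 0.899091; f(s_3) = 0.000150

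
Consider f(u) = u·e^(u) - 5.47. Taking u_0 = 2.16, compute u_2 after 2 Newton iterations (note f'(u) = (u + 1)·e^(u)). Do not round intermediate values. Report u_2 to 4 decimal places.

u_0 = 2.160000: f = 13.259657, f' = 27.400795 → u_1 = 2.160000 - (13.259657)/(27.400795) = 1.676085
u_1 = 1.676085: f = 3.487988, f' = 14.302578 → u_2 = 1.676085 - (3.487988)/(14.302578) = 1.432214

1.4322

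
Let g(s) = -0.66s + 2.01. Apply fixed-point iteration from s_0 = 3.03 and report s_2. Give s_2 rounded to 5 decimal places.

s_1 = g(3.030000) = 0.010200
s_2 = g(0.010200) = 2.003268

2.00327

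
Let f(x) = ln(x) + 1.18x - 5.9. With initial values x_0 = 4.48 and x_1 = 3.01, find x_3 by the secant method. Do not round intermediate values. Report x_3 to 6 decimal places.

f(x_0) = 0.886023, f(x_1) = -1.246260
x_2 = 3.010000 - (-1.246260)·(3.010000 - 4.480000)/(-1.246260 - (0.886023)) = 3.869174; f(x_2) = 0.018666
x_3 = 3.869174 - (0.018666)·(3.869174 - 3.010000)/(0.018666 - (-1.246260)) = 3.856495; f(x_3) = 0.000423

3.856495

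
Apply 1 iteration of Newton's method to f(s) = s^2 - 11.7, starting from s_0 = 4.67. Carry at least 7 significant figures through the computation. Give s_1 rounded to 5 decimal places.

Newton update: s ← s − f(s)/f'(s).
f'(s) = 2s
s_0 = 4.670000: f = 10.108900, f' = 9.340000 → s_1 = 4.670000 - (10.108900)/(9.340000) = 3.587677

3.58768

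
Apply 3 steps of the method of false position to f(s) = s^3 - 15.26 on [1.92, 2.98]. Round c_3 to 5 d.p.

2.47673

False-position update: c = (a·f(b) − b·f(a))/(f(b) − f(a)); replace the endpoint whose sign matches f(c).
f(1.920000) = -8.182112, f(2.980000) = 11.203592
step 1: c = 2.367394, f(c) = -1.991819 < 0 → new bracket [2.367394, 2.980000]
step 2: c = 2.459865, f(c) = -0.375511 < 0 → new bracket [2.459865, 2.980000]
step 3: c = 2.476733, f(c) = -0.067205 < 0 → new bracket [2.476733, 2.980000]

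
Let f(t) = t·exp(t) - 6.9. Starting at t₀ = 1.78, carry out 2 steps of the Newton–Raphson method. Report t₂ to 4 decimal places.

1.5169

f'(t) = (t + 1)·exp(t)
t_0 = 1.780000: f = 3.655144, f' = 16.485001 → t_1 = 1.780000 - (3.655144)/(16.485001) = 1.558275
t_1 = 1.558275: f = 0.502766, f' = 12.153383 → t_2 = 1.558275 - (0.502766)/(12.153383) = 1.516906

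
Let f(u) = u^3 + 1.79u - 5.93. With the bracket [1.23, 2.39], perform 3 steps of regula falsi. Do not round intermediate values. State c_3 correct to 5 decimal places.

1.47107

False-position update: c = (a·f(b) − b·f(a))/(f(b) − f(a)); replace the endpoint whose sign matches f(c).
f(1.230000) = -1.867433, f(2.390000) = 12.000019
step 1: c = 1.386209, f(c) = -0.784980 < 0 → new bracket [1.386209, 2.390000]
step 2: c = 1.447840, f(c) = -0.303342 < 0 → new bracket [1.447840, 2.390000]
step 3: c = 1.471070, f(c) = -0.113324 < 0 → new bracket [1.471070, 2.390000]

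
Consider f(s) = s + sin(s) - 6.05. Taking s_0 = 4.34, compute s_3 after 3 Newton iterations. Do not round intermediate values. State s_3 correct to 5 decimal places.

3.17644

Newton update: s ← s − f(s)/f'(s).
f'(s) = 1 + cos(s)
s_0 = 4.340000: f = -2.641461, f' = 0.636158 → s_1 = 4.340000 - (-2.641461)/(0.636158) = 8.492207
s_1 = 8.492207: f = 3.245361, f' = 0.404229 → s_2 = 8.492207 - (3.245361)/(0.404229) = 0.463687
s_2 = 0.463687: f = -5.139065, f' = 1.894410 → s_3 = 0.463687 - (-5.139065)/(1.894410) = 3.176439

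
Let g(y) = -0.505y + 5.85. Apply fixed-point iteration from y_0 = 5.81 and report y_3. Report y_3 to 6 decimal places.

y_1 = g(5.810000) = 2.915950
y_2 = g(2.915950) = 4.377445
y_3 = g(4.377445) = 3.639390

3.639390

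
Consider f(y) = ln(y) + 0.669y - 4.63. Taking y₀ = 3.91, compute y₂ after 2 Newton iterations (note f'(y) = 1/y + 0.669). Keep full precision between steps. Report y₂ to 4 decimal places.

4.6300

y_0 = 3.910000: f = -0.650673, f' = 0.924754 → y_1 = 3.910000 - (-0.650673)/(0.924754) = 4.613617
y_1 = 4.613617: f = -0.014478, f' = 0.885750 → y_2 = 4.613617 - (-0.014478)/(0.885750) = 4.629963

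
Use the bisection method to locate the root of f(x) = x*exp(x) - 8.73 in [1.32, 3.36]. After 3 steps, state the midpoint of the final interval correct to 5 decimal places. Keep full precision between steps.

1.70250

f(1.320000) = -3.788684, f(3.360000) = 88.001681 (opposite signs)
step 1: m = 2.340000, f(m) = 15.562094 > 0 → root in [1.320000, 2.340000]
step 2: m = 1.830000, f(m) = 2.678013 > 0 → root in [1.320000, 1.830000]
step 3: m = 1.575000, f(m) = -1.121582 < 0 → root in [1.575000, 1.830000]
Midpoint of [1.575000, 1.830000] = 1.702500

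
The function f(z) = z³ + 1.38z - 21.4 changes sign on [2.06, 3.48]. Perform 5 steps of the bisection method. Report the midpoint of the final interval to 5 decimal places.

f(2.060000) = -9.815384, f(3.480000) = 25.546592 (opposite signs)
step 1: m = 2.770000, f(m) = 3.676533 > 0 → root in [2.060000, 2.770000]
step 2: m = 2.415000, f(m) = -3.982477 < 0 → root in [2.415000, 2.770000]
step 3: m = 2.592500, f(m) = -0.398012 < 0 → root in [2.592500, 2.770000]
step 4: m = 2.681250, f(m) = 1.575904 > 0 → root in [2.592500, 2.681250]
step 5: m = 2.636875, f(m) = 0.573369 > 0 → root in [2.592500, 2.636875]
Midpoint of [2.592500, 2.636875] = 2.614688

2.61469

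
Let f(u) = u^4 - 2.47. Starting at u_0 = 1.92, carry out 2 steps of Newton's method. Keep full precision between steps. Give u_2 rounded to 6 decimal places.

1.318778

Newton update: u ← u − f(u)/f'(u).
f'(u) = 4u^3
u_0 = 1.920000: f = 11.119545, f' = 28.311552 → u_1 = 1.920000 - (11.119545)/(28.311552) = 1.527244
u_1 = 1.527244: f = 2.970429, f' = 14.249016 → u_2 = 1.527244 - (2.970429)/(14.249016) = 1.318778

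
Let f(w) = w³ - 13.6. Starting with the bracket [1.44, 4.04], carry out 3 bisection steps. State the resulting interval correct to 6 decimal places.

[2.090000, 2.415000]

f(1.440000) = -10.614016, f(4.040000) = 52.339264 (opposite signs)
step 1: m = 2.740000, f(m) = 6.970824 > 0 → root in [1.440000, 2.740000]
step 2: m = 2.090000, f(m) = -4.470671 < 0 → root in [2.090000, 2.740000]
step 3: m = 2.415000, f(m) = 0.484823 > 0 → root in [2.090000, 2.415000]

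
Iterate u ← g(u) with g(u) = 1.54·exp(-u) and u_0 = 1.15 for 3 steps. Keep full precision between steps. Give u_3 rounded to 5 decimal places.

0.59815

u_1 = g(1.150000) = 0.487621
u_2 = g(0.487621) = 0.945692
u_3 = g(0.945692) = 0.598152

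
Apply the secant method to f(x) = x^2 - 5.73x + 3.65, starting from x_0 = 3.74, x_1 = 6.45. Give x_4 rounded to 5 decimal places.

f(x_0) = -3.792600, f(x_1) = 8.294000
x_2 = 6.450000 - (8.294000)·(6.450000 - 3.740000)/(8.294000 - (-3.792600)) = 4.590359; f(x_2) = -1.581362
x_3 = 4.590359 - (-1.581362)·(4.590359 - 6.450000)/(-1.581362 - (8.294000)) = 4.888147; f(x_3) = -0.465101
x_4 = 4.888147 - (-0.465101)·(4.888147 - 4.590359)/(-0.465101 - (-1.581362)) = 5.012223; f(x_4) = 0.052343

5.01222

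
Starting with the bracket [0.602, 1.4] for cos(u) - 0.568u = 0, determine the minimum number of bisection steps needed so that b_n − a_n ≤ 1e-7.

23

Initial width b − a = 1.4 − 0.602 = 0.798000.
After n steps the width is (b−a)/2^n; need (b−a)/2^n ≤ 1e-7.
So n ≥ log₂(0.798000/1e-7) = log₂(7980000.0000) ≈ 22.9280.
Hence n = 23.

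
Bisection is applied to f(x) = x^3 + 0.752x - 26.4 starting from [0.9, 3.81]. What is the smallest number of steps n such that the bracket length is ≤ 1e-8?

Initial width b − a = 3.81 − 0.9 = 2.910000.
After n steps the width is (b−a)/2^n; need (b−a)/2^n ≤ 1e-8.
So n ≥ log₂(2.910000/1e-8) = log₂(291000000.0000) ≈ 28.1164.
Hence n = 29.

29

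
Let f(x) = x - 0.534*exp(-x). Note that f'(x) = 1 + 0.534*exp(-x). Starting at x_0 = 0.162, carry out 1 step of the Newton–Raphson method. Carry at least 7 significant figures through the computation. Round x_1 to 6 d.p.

0.362900

Newton update: x ← x − f(x)/f'(x).
x_0 = 0.162000: f = -0.292136, f' = 1.454136 → x_1 = 0.162000 - (-0.292136)/(1.454136) = 0.362900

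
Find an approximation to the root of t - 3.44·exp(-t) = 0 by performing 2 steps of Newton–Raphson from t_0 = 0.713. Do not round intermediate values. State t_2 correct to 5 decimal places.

Newton update: t ← t − f(t)/f'(t).
f'(t) = 1 + 3.44·exp(-t)
t_0 = 0.713000: f = -0.973190, f' = 2.686190 → t_1 = 0.713000 - (-0.973190)/(2.686190) = 1.075294
t_1 = 1.075294: f = -0.098426, f' = 2.173719 → t_2 = 1.075294 - (-0.098426)/(2.173719) = 1.120574

1.12057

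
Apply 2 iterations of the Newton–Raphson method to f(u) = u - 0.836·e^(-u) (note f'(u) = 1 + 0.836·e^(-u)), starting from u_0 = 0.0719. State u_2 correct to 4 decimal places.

u_0 = 0.071900: f = -0.706102, f' = 1.778002 → u_1 = 0.071900 - (-0.706102)/(1.778002) = 0.469032
u_1 = 0.469032: f = -0.053976, f' = 1.523008 → u_2 = 0.469032 - (-0.053976)/(1.523008) = 0.504472

0.5045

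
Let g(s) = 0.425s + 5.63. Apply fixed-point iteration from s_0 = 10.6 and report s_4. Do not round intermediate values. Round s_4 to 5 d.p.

s_1 = g(10.600000) = 10.135000
s_2 = g(10.135000) = 9.937375
s_3 = g(9.937375) = 9.853384
s_4 = g(9.853384) = 9.817688

9.81769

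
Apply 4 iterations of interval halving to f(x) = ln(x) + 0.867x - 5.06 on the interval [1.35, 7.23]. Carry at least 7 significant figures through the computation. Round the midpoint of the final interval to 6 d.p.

f(1.350000) = -3.589445, f(7.230000) = 3.186649 (opposite signs)
step 1: m = 4.290000, f(m) = 0.115717 > 0 → root in [1.350000, 4.290000]
step 2: m = 2.820000, f(m) = -1.578323 < 0 → root in [2.820000, 4.290000]
step 3: m = 3.555000, f(m) = -0.709460 < 0 → root in [3.555000, 4.290000]
step 4: m = 3.922500, f(m) = -0.292463 < 0 → root in [3.922500, 4.290000]
Midpoint of [3.922500, 4.290000] = 4.106250

4.106250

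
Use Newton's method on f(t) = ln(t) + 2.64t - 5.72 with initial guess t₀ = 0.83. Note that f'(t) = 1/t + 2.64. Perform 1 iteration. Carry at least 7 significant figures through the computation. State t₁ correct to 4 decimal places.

1.7963

Newton update: t ← t − f(t)/f'(t).
t_0 = 0.830000: f = -3.715130, f' = 3.844819 → t_1 = 0.830000 - (-3.715130)/(3.844819) = 1.796269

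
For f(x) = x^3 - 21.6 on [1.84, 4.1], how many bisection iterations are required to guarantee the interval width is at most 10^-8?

Initial width b − a = 4.1 − 1.84 = 2.260000.
After n steps the width is (b−a)/2^n; need (b−a)/2^n ≤ 10^-8.
So n ≥ log₂(2.260000/10^-8) = log₂(226000000.0000) ≈ 27.7517.
Hence n = 28.

28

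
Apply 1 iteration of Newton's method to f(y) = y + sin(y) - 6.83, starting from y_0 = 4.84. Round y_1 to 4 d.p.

f'(y) = 1 + cos(y)
y_0 = 4.840000: f = -2.981869, f' = 1.127265 → y_1 = 4.840000 - (-2.981869)/(1.127265) = 7.485224

7.4852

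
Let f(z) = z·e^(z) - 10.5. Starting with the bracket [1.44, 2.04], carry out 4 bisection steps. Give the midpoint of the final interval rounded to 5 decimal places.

f(1.440000) = -4.422198, f(2.040000) = 5.188843 (opposite signs)
step 1: m = 1.740000, f(m) = -0.586622 < 0 → root in [1.740000, 2.040000]
step 2: m = 1.890000, f(m) = 2.010607 > 0 → root in [1.740000, 1.890000]
step 3: m = 1.815000, f(m) = 0.646053 > 0 → root in [1.740000, 1.815000]
step 4: m = 1.777500, f(m) = 0.014002 > 0 → root in [1.740000, 1.777500]
Midpoint of [1.740000, 1.777500] = 1.758750

1.75875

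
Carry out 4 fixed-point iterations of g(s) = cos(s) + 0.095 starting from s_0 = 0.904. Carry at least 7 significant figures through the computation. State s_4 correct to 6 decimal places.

0.823847

s_1 = g(0.904000) = 0.713472
s_2 = g(0.713472) = 0.851094
s_3 = g(0.851094) = 0.754161
s_4 = g(0.754161) = 0.823847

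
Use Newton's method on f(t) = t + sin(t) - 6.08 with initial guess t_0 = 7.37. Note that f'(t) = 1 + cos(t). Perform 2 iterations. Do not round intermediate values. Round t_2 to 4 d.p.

6.1882

t_0 = 7.370000: f = 2.175149, f' = 1.465307 → t_1 = 7.370000 - (2.175149)/(1.465307) = 5.885568
t_1 = 5.885568: f = -0.581655, f' = 1.921986 → t_2 = 5.885568 - (-0.581655)/(1.921986) = 6.188200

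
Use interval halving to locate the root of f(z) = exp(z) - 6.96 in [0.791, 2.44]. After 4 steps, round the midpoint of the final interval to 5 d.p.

1.97622

f(0.791000) = -4.754399, f(2.440000) = 4.513041 (opposite signs)
step 1: m = 1.615500, f(m) = -1.929598 < 0 → root in [1.615500, 2.440000]
step 2: m = 2.027750, f(m) = 0.636974 > 0 → root in [1.615500, 2.027750]
step 3: m = 1.821625, f(m) = -0.778104 < 0 → root in [1.821625, 2.027750]
step 4: m = 1.924688, f(m) = -0.106993 < 0 → root in [1.924688, 2.027750]
Midpoint of [1.924688, 2.027750] = 1.976219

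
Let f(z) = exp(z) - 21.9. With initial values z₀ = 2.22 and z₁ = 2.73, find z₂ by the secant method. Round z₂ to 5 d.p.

f(z_0) = -12.692669, f(z_1) = -6.567113
z_2 = 2.730000 - (-6.567113)·(2.730000 - 2.220000)/(-6.567113 - (-12.692669)) = 3.276763; f(z_2) = 4.589887

3.27676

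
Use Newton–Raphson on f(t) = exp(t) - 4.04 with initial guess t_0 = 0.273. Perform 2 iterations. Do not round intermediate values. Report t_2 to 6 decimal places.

f'(t) = exp(t)
t_0 = 0.273000: f = -2.726100, f' = 1.313900 → t_1 = 0.273000 - (-2.726100)/(1.313900) = 2.347815
t_1 = 2.347815: f = 6.422682, f' = 10.462682 → t_2 = 2.347815 - (6.422682)/(10.462682) = 1.733949

1.733949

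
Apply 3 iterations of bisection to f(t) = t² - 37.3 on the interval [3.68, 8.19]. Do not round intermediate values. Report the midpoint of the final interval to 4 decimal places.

f(3.680000) = -23.757600, f(8.190000) = 29.776100 (opposite signs)
step 1: m = 5.935000, f(m) = -2.075775 < 0 → root in [5.935000, 8.190000]
step 2: m = 7.062500, f(m) = 12.578906 > 0 → root in [5.935000, 7.062500]
step 3: m = 6.498750, f(m) = 4.933752 > 0 → root in [5.935000, 6.498750]
Midpoint of [5.935000, 6.498750] = 6.216875

6.2169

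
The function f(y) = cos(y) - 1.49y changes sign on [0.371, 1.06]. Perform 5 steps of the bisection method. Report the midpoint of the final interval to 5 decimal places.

0.57555

f(0.371000) = 0.379175, f(1.060000) = -1.090528 (opposite signs)
step 1: m = 0.715500, f(m) = -0.311330 < 0 → root in [0.371000, 0.715500]
step 2: m = 0.543250, f(m) = 0.046591 > 0 → root in [0.543250, 0.715500]
step 3: m = 0.629375, f(m) = -0.129373 < 0 → root in [0.543250, 0.629375]
step 4: m = 0.586313, f(m) = -0.040619 < 0 → root in [0.543250, 0.586313]
step 5: m = 0.564781, f(m) = 0.003182 > 0 → root in [0.564781, 0.586313]
Midpoint of [0.564781, 0.586313] = 0.575547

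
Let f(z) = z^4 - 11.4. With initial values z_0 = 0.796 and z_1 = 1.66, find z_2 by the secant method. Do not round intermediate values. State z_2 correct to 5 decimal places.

2.11732

f(z_0) = -10.998531, f(z_1) = -3.806669
z_2 = 1.660000 - (-3.806669)·(1.660000 - 0.796000)/(-3.806669 - (-10.998531)) = 2.117317; f(z_2) = 8.697574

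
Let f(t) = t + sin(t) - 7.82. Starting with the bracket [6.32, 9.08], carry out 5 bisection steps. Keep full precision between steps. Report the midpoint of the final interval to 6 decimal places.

f(6.320000) = -1.463194, f(9.080000) = 1.597988 (opposite signs)
step 1: m = 7.700000, f(m) = 0.868168 > 0 → root in [6.320000, 7.700000]
step 2: m = 7.010000, f(m) = -0.145507 < 0 → root in [7.010000, 7.700000]
step 3: m = 7.355000, f(m) = 0.413070 > 0 → root in [7.010000, 7.355000]
step 4: m = 7.182500, f(m) = 0.145401 > 0 → root in [7.010000, 7.182500]
step 5: m = 7.096250, f(m) = 0.002647 > 0 → root in [7.010000, 7.096250]
Midpoint of [7.010000, 7.096250] = 7.053125

7.053125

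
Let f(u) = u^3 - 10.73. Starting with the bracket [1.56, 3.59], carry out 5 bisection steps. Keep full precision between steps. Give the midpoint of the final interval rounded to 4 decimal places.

2.2261

f(1.560000) = -6.933584, f(3.590000) = 35.538279 (opposite signs)
step 1: m = 2.575000, f(m) = 6.343859 > 0 → root in [1.560000, 2.575000]
step 2: m = 2.067500, f(m) = -1.892355 < 0 → root in [2.067500, 2.575000]
step 3: m = 2.321250, f(m) = 1.777363 > 0 → root in [2.067500, 2.321250]
step 4: m = 2.194375, f(m) = -0.163466 < 0 → root in [2.194375, 2.321250]
step 5: m = 2.257812, f(m) = 0.779690 > 0 → root in [2.194375, 2.257812]
Midpoint of [2.194375, 2.257812] = 2.226094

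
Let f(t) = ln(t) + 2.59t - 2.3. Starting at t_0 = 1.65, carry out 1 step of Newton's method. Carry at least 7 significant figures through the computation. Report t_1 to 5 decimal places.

f'(t) = 1/t + 2.59
t_0 = 1.650000: f = 2.474275, f' = 3.196061 → t_1 = 1.650000 - (2.474275)/(3.196061) = 0.875836

0.87584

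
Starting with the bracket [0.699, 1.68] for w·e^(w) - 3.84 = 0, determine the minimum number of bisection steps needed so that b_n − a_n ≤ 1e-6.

Initial width b − a = 1.68 − 0.699 = 0.981000.
After n steps the width is (b−a)/2^n; need (b−a)/2^n ≤ 1e-6.
So n ≥ log₂(0.981000/1e-6) = log₂(981000.0000) ≈ 19.9039.
Hence n = 20.

20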